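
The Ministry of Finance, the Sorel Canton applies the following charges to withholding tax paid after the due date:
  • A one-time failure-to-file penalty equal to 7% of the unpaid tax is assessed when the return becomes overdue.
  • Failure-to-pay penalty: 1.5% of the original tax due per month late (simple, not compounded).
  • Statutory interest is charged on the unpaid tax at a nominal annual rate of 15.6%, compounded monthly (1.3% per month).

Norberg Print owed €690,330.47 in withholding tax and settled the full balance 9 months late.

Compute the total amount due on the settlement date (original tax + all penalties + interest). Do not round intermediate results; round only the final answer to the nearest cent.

Failure-to-file penalty: 7% × €690,330.47 = €48,323.13…
Failure-to-pay penalty: 9 × 1.5% × €690,330.47 = €93,194.61…
Interest: €690,330.47 × ((1 + 0.013)^9 − 1) = €690,330.47 × 0.1232722… = €85,098.5515…
Total = €690,330.47 + €141,517.7464… + €85,098.5515… = €916,946.77

€916,946.77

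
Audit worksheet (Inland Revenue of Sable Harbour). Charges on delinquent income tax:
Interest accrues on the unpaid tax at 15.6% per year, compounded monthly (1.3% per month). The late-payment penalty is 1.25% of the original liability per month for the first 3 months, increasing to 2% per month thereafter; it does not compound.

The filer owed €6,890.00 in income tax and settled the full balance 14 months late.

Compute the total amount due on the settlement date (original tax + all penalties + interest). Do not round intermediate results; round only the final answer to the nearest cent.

€10,029.83

Penalty, months 1–3: 3 × 1.25% × €6,890.00 = €258.38…
Penalty, months 4–14: 11 × 2% × €6,890.00 = €1,515.80
Interest: €6,890.00 × ((1 + 0.013)^14 − 1) = €6,890.00 × 0.1982081… = €1,365.6535…
Total = €6,890.00 + €1,774.1750 + €1,365.6535… = €10,029.83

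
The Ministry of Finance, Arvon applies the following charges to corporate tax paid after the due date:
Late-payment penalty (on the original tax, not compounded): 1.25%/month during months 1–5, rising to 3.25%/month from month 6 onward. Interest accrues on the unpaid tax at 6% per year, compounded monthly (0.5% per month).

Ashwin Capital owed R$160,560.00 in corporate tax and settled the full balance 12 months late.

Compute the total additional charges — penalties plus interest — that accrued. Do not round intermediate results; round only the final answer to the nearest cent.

Penalty, months 1–5: 5 × 1.25% × R$160,560.00 = R$10,035.00
Penalty, months 6–12: 7 × 3.25% × R$160,560.00 = R$36,527.40
Interest: R$160,560.00 × ((1 + 0.005)^12 − 1) = R$160,560.00 × 0.0616778… = R$9,902.9895…
Penalties + interest = R$46,562.4000 + R$9,902.9895… = R$56,465.39

R$56,465.39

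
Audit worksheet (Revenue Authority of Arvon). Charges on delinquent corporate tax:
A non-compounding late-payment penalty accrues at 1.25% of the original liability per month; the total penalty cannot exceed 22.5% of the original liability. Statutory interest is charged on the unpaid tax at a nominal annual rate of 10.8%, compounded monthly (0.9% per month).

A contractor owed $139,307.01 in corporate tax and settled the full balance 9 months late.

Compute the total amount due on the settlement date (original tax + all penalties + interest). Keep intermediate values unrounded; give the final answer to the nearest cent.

Penalty: 9 × 1.25% × $139,307.01 = $15,672.04… (below the 22.5% cap of $31,344.08…)
Interest: $139,307.01 × ((1 + 0.009)^9 − 1) = $139,307.01 × 0.0839781… = $11,698.7339…
Total = $139,307.01 + $15,672.0386… + $11,698.7339… = $166,677.78

$166,677.78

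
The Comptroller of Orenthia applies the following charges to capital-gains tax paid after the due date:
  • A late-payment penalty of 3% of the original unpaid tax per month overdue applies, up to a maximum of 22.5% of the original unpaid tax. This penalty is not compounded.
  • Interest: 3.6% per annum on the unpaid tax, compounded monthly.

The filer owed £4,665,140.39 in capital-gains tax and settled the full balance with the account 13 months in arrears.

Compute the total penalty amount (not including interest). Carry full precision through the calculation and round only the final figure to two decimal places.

Penalty (uncapped): 13 × 3% × £4,665,140.39 = £1,819,404.75…; cap = 22.5% × £4,665,140.39 = £1,049,656.59… → penalty = £1,049,656.59…

£1,049,656.59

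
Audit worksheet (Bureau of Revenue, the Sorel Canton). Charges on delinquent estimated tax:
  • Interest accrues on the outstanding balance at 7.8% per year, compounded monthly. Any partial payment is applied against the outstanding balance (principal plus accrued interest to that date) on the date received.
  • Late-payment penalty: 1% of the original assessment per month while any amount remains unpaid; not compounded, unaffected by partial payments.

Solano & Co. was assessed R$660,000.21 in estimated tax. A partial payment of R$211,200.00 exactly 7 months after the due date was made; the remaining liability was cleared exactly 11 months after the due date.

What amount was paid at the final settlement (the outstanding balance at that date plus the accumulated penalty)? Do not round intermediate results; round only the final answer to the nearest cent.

R$564,609.25

Monthly rate = 7.8% ÷ 12 = 0.65%
Balance at month 7: R$660,000.2100 × (1 + 0.0065)^7 = R$690,622.1900…
After R$211,200.00 payment: R$690,622.1900… − R$211,200.00 = R$479,422.1900…
Balance at month 11: R$479,422.1900… × (1 + 0.0065)^4 = R$492,009.2279…
Penalty: 11 × 1% × R$660,000.21 = R$72,600.02…
Final settlement = outstanding balance + penalty = R$492,009.2279… + R$72,600.02… = R$564,609.25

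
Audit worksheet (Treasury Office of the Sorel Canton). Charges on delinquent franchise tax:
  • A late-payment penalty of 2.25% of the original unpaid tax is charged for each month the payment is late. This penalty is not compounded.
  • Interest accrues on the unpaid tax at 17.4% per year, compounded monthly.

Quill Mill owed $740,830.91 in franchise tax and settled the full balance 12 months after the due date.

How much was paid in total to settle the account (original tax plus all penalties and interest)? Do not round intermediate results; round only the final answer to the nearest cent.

Late-payment penalty = 2.25% × $740,830.91 × 12 mo = $200,024.35…
Interest (17.4%/yr ÷ 12 = 1.45%/month): $740,830.91 × ((1 + 0.0145)^12 − 1) = $139,698.1849…
Total = $740,830.91 + $200,024.3457 + $139,698.1849… = $1,080,553.44

$1,080,553.44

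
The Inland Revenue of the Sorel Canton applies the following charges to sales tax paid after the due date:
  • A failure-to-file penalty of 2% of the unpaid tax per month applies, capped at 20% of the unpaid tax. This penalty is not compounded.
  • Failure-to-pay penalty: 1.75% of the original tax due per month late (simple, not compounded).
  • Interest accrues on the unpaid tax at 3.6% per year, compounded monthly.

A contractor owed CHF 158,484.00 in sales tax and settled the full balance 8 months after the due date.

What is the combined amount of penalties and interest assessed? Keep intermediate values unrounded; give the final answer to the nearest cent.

Failure-to-file: 8 × 2% × CHF 158,484.00 = CHF 25,357.44 (under the 20% cap)
Failure-to-pay penalty: 8 × 1.75% × CHF 158,484.00 = CHF 22,187.76
Interest (3.6%/yr ÷ 12 = 0.3%/month): CHF 158,484.00 × ((1 + 0.003)^8 − 1) = CHF 3,843.7945…
Penalties + interest = CHF 47,545.2000 + CHF 3,843.7945… = CHF 51,388.99

CHF 51,388.99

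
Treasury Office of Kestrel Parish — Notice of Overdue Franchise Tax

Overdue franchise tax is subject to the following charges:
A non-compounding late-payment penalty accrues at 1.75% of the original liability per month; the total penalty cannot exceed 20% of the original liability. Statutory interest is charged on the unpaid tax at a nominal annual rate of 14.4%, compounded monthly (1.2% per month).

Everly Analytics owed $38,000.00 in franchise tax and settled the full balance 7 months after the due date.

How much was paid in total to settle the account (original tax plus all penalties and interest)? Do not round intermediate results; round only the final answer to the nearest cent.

Penalty: 7 × 1.75% × $38,000.00 = $4,655.00 (below the 20% cap of $7,600.00)
Interest: $38,000.00 × ((1 + 0.012)^7 − 1) = $38,000.00 × 0.0870852… = $3,309.2380…
Total = $38,000.00 + $4,655.0000 + $3,309.2380… = $45,964.24

$45,964.24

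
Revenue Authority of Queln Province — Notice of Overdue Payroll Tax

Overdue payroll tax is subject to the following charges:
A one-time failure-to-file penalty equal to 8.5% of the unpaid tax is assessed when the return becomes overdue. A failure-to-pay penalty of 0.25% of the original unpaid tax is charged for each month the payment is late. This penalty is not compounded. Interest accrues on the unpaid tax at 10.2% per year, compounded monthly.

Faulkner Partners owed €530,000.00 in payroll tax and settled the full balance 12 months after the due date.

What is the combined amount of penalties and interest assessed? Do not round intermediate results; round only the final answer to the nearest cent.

Failure-to-file penalty: 8.5% × €530,000.00 = €45,050.00
Failure-to-pay penalty = 0.25% × €530,000.00 × 12 mo = €15,900.00
Interest (10.2%/yr ÷ 12 = 0.85%/month): €530,000.00 × ((1 + 0.0085)^12 − 1) = €56,660.3003…
Penalties + interest = €60,950.0000 + €56,660.3003… = €117,610.30

€117,610.30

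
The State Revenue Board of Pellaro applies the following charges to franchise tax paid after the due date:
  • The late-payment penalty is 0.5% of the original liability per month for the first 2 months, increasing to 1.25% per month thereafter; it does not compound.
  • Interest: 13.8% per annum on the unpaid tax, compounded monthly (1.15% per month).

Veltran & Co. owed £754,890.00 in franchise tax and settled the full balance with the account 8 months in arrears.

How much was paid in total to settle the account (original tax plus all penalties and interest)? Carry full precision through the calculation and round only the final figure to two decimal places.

Penalty, months 1–2: 2 × 0.5% × £754,890.00 = £7,548.90
Penalty, months 3–8: 6 × 1.25% × £754,890.00 = £56,616.75
Interest: £754,890.00 × ((1 + 0.0115)^8 − 1) = £754,890.00 × 0.0957894… = £72,310.4637…
Total = £754,890.00 + £64,165.6500 + £72,310.4637… = £891,366.11

£891,366.11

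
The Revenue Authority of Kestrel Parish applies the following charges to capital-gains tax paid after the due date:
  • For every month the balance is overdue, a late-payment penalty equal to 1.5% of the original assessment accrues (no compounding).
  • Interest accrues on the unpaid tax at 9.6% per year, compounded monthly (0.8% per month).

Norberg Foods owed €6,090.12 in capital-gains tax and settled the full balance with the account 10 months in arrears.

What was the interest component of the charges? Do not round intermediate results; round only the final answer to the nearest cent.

€505.13

Interest: €6,090.12 × ((1 + 0.008)^10 − 1) = €6,090.12 × 0.0829423… = €505.1286…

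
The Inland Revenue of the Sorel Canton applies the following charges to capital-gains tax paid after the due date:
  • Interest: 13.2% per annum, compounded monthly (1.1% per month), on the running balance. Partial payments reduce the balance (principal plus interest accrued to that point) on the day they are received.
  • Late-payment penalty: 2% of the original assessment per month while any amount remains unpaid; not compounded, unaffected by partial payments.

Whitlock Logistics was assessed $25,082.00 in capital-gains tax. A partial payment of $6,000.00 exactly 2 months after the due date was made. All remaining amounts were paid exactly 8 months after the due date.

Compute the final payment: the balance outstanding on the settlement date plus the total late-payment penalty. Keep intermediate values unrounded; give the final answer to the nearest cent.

Balance at month 2: $25,082.0000 × (1 + 0.011)^2 = $25,636.8389…
After $6,000.00 payment: $25,636.8389… − $6,000.00 = $19,636.8389…
Balance at month 8: $19,636.8389… × (1 + 0.011)^6 = $20,969.0382…
Penalty: 8 × 2% × $25,082.00 = $4,013.12
Final settlement = outstanding balance + penalty = $20,969.0382… + $4,013.12 = $24,982.16

$24,982.16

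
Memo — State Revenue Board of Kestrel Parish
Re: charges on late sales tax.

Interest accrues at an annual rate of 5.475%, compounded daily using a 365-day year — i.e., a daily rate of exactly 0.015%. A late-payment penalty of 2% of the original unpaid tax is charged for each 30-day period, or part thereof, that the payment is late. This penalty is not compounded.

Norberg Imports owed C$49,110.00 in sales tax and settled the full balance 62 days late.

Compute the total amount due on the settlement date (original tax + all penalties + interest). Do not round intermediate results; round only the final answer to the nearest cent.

C$52,515.42

Penalty periods: ⌈62/30⌉ = 3; penalty = 3 × 2% × C$49,110.00 = C$2,946.60
Interest: C$49,110.00 × ((1 + 0.00015)^62 − 1) = C$49,110.00 × 0.00934268… = C$458.8188…
Total = C$49,110.00 + C$2,946.6000 + C$458.8188… = C$52,515.42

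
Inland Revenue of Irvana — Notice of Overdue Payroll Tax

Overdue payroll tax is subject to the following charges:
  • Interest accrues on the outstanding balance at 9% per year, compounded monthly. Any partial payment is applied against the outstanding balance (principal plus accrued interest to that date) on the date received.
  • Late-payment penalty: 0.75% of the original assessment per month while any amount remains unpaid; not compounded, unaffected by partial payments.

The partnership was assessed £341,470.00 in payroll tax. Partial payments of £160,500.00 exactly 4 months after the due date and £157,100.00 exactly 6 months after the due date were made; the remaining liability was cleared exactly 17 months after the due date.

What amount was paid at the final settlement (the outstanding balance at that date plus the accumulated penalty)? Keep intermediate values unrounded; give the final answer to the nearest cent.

£83,827.12

Monthly rate = 9% ÷ 12 = 0.75%
Balance at month 4: £341,470.0000 × (1 + 0.0075)^4 = £351,829.9234…
After £160,500.00 payment: £351,829.9234… − £160,500.00 = £191,329.9234…
Balance at month 6: £191,329.9234… × (1 + 0.0075)^2 = £194,210.6346…
After £157,100.00 payment: £194,210.6346… − £157,100.00 = £37,110.6346…
Balance at month 17: £37,110.6346… × (1 + 0.0075)^11 = £40,289.6954…
Penalty: 17 × 0.75% × £341,470.00 = £43,537.43…
Final settlement = outstanding balance + penalty = £40,289.6954… + £43,537.43… = £83,827.12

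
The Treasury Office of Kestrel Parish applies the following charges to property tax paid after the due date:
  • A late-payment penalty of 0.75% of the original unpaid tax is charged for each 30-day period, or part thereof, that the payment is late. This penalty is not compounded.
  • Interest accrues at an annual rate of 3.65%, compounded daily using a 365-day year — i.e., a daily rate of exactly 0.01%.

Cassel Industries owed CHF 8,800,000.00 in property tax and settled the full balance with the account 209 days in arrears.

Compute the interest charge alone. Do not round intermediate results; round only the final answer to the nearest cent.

Interest: CHF 8,800,000.00 × ((1 + 0.0001)^209 − 1) = CHF 8,800,000.00 × 0.02111887… = CHF 185,846.0343…

CHF 185,846.03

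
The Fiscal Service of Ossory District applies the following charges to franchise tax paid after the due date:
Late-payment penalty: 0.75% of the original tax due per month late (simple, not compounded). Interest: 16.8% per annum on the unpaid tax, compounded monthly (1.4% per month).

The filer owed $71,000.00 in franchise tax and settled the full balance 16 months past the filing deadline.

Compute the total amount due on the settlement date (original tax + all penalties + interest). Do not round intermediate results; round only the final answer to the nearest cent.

$97,208.16

Late-payment penalty: 16 × 0.75% × $71,000.00 = $8,520.00
Interest: $71,000.00 × ((1 + 0.014)^16 − 1) = $71,000.00 × 0.2491290… = $17,688.1567…
Total = $71,000.00 + $8,520.0000 + $17,688.1567… = $97,208.16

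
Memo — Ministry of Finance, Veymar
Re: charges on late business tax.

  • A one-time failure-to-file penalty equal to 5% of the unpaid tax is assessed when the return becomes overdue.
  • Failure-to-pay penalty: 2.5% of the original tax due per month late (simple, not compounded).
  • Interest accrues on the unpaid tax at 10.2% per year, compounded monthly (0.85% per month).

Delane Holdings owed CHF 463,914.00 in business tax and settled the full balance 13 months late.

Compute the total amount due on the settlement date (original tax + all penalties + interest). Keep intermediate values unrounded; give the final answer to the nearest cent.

Failure-to-file penalty: 5% × CHF 463,914.00 = CHF 23,195.70
Failure-to-pay penalty = 2.5% × CHF 463,914.00 × 13 mo = CHF 150,772.05
Interest: CHF 463,914.00 × ((1 + 0.0085)^13 − 1) = CHF 463,914.00 × 0.1163149… = CHF 53,960.1244…
Total = CHF 463,914.00 + CHF 173,967.7500 + CHF 53,960.1244… = CHF 691,841.87

CHF 691,841.87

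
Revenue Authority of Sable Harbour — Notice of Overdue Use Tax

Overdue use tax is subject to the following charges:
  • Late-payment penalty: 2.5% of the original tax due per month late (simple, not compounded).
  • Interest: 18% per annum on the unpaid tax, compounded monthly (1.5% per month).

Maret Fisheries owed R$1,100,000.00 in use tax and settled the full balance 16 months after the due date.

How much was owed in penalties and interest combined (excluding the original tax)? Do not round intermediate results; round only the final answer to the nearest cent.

R$735,884.10

Late-payment penalty: 16 × 2.5% × R$1,100,000.00 = R$440,000.00
Interest: R$1,100,000.00 × ((1 + 0.015)^16 − 1) = R$1,100,000.00 × 0.2689855… = R$295,884.1024…
Penalties + interest = R$440,000.0000 + R$295,884.1024… = R$735,884.10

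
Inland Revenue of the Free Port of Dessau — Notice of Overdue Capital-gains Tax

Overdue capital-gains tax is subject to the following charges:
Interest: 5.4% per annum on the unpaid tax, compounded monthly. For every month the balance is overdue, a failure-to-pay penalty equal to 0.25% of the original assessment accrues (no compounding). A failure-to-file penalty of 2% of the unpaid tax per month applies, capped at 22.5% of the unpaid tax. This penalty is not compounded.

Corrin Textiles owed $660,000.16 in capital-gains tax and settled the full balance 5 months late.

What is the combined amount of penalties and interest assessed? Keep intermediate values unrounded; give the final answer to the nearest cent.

$89,234.27

Failure-to-file: 5 × 2% × $660,000.16 = $66,000.02… (under the 22.5% cap)
Failure-to-pay penalty = 0.25% × $660,000.16 × 5 mo = $8,250.00…
Interest (5.4%/yr ÷ 12 = 0.45%/month): $660,000.16 × ((1 + 0.0045)^5 − 1) = $14,984.2564…
Penalties + interest = $74,250.0180 + $14,984.2564… = $89,234.27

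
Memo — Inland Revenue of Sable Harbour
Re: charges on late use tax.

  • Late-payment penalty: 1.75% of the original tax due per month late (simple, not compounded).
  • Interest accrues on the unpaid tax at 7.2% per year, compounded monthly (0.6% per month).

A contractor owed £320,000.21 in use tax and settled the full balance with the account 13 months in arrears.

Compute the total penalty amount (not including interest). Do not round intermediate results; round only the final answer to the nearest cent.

£72,800.05

Late-payment penalty: 13 × 1.75% × £320,000.21 = £72,800.05…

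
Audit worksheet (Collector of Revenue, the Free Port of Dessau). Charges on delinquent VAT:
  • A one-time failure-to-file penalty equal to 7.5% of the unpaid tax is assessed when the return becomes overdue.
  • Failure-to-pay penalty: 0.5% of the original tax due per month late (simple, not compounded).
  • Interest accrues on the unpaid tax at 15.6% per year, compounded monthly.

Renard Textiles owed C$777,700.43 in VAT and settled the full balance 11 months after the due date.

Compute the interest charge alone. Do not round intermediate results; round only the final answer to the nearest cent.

C$118,729.27

Interest (15.6%/yr ÷ 12 = 1.3%/month): C$777,700.43 × ((1 + 0.013)^11 − 1) = C$118,729.2724…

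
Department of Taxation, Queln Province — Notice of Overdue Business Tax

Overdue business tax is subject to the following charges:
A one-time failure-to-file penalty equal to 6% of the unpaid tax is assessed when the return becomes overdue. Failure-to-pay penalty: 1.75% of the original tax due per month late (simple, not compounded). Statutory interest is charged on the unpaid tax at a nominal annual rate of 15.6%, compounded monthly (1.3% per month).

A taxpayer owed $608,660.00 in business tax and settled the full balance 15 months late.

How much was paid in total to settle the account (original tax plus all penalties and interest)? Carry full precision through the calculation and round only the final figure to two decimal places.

$935,075.08

Failure-to-file penalty: 6% × $608,660.00 = $36,519.60
Failure-to-pay penalty: 15 × 1.75% × $608,660.00 = $159,773.25
Interest: $608,660.00 × ((1 + 0.013)^15 − 1) = $608,660.00 × 0.2137848… = $130,122.2322…
Total = $608,660.00 + $196,292.8500 + $130,122.2322… = $935,075.08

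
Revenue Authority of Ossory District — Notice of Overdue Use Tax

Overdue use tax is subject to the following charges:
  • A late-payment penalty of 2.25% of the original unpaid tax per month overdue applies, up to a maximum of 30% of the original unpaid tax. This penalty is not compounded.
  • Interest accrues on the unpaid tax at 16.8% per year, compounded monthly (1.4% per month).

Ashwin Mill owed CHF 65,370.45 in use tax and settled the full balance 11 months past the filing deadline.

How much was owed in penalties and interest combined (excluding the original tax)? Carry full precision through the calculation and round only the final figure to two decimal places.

CHF 26,981.37

Penalty: 11 × 2.25% × CHF 65,370.45 = CHF 16,179.19… (below the 30% cap of CHF 19,611.14…)
Interest: CHF 65,370.45 × ((1 + 0.014)^11 − 1) = CHF 65,370.45 × 0.1652457… = CHF 10,802.1851…
Penalties + interest = CHF 16,179.1864… + CHF 10,802.1851… = CHF 26,981.37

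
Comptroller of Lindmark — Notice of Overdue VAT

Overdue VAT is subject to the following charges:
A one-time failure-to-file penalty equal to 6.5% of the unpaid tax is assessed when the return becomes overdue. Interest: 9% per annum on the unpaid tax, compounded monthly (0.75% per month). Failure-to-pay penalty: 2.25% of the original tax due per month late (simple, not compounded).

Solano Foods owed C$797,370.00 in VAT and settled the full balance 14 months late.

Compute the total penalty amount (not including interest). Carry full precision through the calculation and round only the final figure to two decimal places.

Failure-to-file penalty: 6.5% × C$797,370.00 = C$51,829.05
Failure-to-pay penalty: 14 × 2.25% × C$797,370.00 = C$251,171.55
Total penalty = C$51,829.05 + C$251,171.55 = C$303,000.60

C$303,000.60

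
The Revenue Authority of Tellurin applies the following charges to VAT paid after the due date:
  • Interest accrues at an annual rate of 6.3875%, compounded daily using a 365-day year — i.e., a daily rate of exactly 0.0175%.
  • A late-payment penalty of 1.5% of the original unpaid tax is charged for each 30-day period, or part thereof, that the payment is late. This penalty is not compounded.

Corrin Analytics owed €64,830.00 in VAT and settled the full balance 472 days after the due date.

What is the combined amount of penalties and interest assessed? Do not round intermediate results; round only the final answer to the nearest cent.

€21,141.03

Penalty periods: ⌈472/30⌉ = 16; penalty = 16 × 1.5% × €64,830.00 = €15,559.20
Interest: €64,830.00 × ((1 + 0.000175)^472 − 1) = €64,830.00 × 0.08609943… = €5,581.8260…
Penalties + interest = €15,559.2000 + €5,581.8260… = €21,141.03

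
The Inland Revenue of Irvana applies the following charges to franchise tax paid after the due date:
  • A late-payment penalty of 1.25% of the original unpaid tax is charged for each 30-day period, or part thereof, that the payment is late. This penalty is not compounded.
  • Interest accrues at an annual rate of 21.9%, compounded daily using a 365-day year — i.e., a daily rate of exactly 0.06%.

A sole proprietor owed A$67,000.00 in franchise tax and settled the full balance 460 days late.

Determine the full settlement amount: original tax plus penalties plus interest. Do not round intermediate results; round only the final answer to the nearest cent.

Penalty periods: ⌈460/30⌉ = 16; penalty = 16 × 1.25% × A$67,000.00 = A$13,400.00
Interest: A$67,000.00 × ((1 + 0.0006)^460 − 1) = A$67,000.00 × 0.31773879… = A$21,288.4992…
Total = A$67,000.00 + A$13,400.0000 + A$21,288.4992… = A$101,688.50

A$101,688.50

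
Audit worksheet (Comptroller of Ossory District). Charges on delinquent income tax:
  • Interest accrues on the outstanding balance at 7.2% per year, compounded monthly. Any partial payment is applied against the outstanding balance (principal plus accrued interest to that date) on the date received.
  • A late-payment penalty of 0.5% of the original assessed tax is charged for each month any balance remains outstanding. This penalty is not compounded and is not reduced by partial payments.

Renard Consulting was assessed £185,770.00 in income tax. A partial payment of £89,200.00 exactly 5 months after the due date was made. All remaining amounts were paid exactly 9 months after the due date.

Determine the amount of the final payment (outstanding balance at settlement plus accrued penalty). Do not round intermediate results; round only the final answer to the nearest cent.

£113,045.24

Monthly rate = 7.2% ÷ 12 = 0.6%
Balance at month 5: £185,770.0000 × (1 + 0.006)^5 = £191,410.3797…
After £89,200.00 payment: £191,410.3797… − £89,200.00 = £102,210.3797…
Balance at month 9: £102,210.3797… × (1 + 0.006)^4 = £104,685.5947…
Penalty: 9 × 0.5% × £185,770.00 = £8,359.65
Final settlement = outstanding balance + penalty = £104,685.5947… + £8,359.65 = £113,045.24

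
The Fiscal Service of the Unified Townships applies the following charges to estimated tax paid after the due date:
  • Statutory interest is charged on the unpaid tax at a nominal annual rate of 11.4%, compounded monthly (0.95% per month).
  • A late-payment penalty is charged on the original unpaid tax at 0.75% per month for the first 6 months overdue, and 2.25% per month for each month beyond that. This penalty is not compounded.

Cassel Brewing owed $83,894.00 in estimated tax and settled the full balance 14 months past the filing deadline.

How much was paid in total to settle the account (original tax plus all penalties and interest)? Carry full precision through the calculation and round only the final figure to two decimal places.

Penalty, months 1–6: 6 × 0.75% × $83,894.00 = $3,775.23
Penalty, months 7–14: 8 × 2.25% × $83,894.00 = $15,100.92
Interest: $83,894.00 × ((1 + 0.0095)^14 − 1) = $83,894.00 × 0.1415331… = $11,873.7817…
Total = $83,894.00 + $18,876.1500 + $11,873.7817… = $114,643.93

$114,643.93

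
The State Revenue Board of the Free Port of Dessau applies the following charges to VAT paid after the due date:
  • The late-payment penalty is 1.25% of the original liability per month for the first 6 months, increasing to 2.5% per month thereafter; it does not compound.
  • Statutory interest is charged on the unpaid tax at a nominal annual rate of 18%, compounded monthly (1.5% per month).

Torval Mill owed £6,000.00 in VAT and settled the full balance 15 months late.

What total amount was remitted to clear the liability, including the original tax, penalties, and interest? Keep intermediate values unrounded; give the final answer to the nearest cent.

£9,301.39

Penalty, months 1–6: 6 × 1.25% × £6,000.00 = £450.00
Penalty, months 7–15: 9 × 2.5% × £6,000.00 = £1,350.00
Interest: £6,000.00 × ((1 + 0.015)^15 − 1) = £6,000.00 × 0.2502321… = £1,501.3924…
Total = £6,000.00 + £1,800.0000 + £1,501.3924… = £9,301.39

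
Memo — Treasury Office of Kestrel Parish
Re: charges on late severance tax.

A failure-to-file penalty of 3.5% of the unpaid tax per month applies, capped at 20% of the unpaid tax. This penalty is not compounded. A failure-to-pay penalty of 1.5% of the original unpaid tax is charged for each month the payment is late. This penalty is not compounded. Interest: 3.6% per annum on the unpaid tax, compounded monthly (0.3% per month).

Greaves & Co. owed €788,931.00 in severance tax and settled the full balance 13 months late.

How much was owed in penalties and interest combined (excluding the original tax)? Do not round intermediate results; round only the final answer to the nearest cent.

€342,956.02

Failure-to-file: 13 × 3.5% × €788,931.00 = €358,963.61…, capped at 20% × €788,931.00 = €157,786.20
Failure-to-pay penalty = 1.5% × €788,931.00 × 13 mo = €153,841.55…
Interest: €788,931.00 × ((1 + 0.003)^13 − 1) = €788,931.00 × 0.0397098… = €31,328.2766…
Penalties + interest = €311,627.7450 + €31,328.2766… = €342,956.02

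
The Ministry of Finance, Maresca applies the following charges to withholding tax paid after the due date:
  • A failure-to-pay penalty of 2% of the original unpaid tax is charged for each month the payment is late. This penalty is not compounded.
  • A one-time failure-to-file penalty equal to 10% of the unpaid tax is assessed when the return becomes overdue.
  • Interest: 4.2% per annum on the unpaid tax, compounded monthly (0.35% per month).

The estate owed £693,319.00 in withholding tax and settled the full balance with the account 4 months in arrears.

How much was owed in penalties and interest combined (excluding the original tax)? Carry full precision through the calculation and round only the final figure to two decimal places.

£134,554.96

Failure-to-file penalty: 10% × £693,319.00 = £69,331.90
Failure-to-pay penalty = 2% × £693,319.00 × 4 mo = £55,465.52
Interest: £693,319.00 × ((1 + 0.0035)^4 − 1) = £693,319.00 × 0.0140737… = £9,757.5440…
Penalties + interest = £124,797.4200 + £9,757.5440… = £134,554.96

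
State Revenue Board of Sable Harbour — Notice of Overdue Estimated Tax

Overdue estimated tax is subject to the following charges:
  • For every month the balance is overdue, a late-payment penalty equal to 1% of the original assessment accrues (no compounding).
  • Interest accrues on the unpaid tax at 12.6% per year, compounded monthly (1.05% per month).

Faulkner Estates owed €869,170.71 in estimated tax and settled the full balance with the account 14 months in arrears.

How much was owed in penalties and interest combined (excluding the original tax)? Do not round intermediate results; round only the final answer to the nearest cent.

€258,549.21

Late-payment penalty: 14 × 1% × €869,170.71 = €121,683.90…
Interest: €869,170.71 × ((1 + 0.0105)^14 − 1) = €869,170.71 × 0.1574666… = €136,865.3151…
Penalties + interest = €121,683.8994 + €136,865.3151… = €258,549.21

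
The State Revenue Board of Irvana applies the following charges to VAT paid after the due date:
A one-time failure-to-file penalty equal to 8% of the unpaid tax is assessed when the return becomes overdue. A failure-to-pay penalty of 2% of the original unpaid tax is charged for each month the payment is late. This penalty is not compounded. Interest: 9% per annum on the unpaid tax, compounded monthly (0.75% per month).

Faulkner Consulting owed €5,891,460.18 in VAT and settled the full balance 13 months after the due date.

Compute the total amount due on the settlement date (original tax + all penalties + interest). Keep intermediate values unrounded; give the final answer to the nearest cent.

€8,495,547.14

Failure-to-file penalty: 8% × €5,891,460.18 = €471,316.81…
Failure-to-pay penalty = 2% × €5,891,460.18 × 13 mo = €1,531,779.65…
Interest: €5,891,460.18 × ((1 + 0.0075)^13 − 1) = €5,891,460.18 × 0.1020104… = €600,990.5006…
Total = €5,891,460.18 + €2,003,096.4612 + €600,990.5006… = €8,495,547.14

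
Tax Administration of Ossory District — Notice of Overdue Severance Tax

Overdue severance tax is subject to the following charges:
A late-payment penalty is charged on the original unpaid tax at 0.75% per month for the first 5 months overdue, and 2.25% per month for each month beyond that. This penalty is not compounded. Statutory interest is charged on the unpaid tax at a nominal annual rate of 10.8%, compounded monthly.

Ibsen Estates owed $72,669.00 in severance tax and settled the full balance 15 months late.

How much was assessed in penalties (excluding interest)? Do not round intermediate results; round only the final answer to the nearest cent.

$19,075.61

Penalty, months 1–5: 5 × 0.75% × $72,669.00 = $2,725.09…
Penalty, months 6–15: 10 × 2.25% × $72,669.00 = $16,350.53…
Total penalty = $2,725.09… + $16,350.53… = $19,075.61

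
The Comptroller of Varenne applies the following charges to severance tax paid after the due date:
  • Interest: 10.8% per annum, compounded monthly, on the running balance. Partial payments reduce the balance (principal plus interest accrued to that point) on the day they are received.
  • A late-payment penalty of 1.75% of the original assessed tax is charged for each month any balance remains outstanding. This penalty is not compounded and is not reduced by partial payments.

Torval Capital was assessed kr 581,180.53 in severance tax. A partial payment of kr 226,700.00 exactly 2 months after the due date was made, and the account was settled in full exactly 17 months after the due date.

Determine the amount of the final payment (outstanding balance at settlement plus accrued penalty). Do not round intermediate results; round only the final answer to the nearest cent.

kr 590,392.19

Monthly rate = 10.8% ÷ 12 = 0.9%
Balance at month 2: kr 581,180.5300 × (1 + 0.009)^2 = kr 591,688.8552…
After kr 226,700.00 payment: kr 591,688.8552… − kr 226,700.00 = kr 364,988.8552…
Balance at month 17: kr 364,988.8552… × (1 + 0.009)^15 = kr 417,490.9803…
Penalty: 17 × 1.75% × kr 581,180.53 = kr 172,901.21…
Final settlement = outstanding balance + penalty = kr 417,490.9803… + kr 172,901.21… = kr 590,392.19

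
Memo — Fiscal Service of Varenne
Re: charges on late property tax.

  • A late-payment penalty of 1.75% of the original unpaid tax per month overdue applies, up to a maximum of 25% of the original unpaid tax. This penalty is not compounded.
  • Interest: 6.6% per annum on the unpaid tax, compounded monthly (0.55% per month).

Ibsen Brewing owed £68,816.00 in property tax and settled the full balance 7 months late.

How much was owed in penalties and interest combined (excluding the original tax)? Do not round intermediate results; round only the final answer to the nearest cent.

Penalty: 7 × 1.75% × £68,816.00 = £8,429.96 (below the 25% cap of £17,204.00)
Interest: £68,816.00 × ((1 + 0.0055)^7 − 1) = £68,816.00 × 0.0391411… = £2,693.5343…
Penalties + interest = £8,429.9600 + £2,693.5343… = £11,123.49

£11,123.49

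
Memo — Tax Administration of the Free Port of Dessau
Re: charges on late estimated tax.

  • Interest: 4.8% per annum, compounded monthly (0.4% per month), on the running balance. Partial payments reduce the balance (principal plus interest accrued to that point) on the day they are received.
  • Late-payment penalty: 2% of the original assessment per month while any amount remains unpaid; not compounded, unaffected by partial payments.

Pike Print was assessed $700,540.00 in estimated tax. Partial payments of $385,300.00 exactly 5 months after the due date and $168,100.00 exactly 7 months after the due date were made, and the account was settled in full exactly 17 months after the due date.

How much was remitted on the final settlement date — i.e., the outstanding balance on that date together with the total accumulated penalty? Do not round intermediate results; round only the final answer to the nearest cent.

Balance at month 5: $700,540.0000 × (1 + 0.004)^5 = $714,663.3356…
After $385,300.00 payment: $714,663.3356… − $385,300.00 = $329,363.3356…
Balance at month 7: $329,363.3356… × (1 + 0.004)^2 = $332,003.5121…
After $168,100.00 payment: $332,003.5121… − $168,100.00 = $163,903.5121…
Balance at month 17: $163,903.5121… × (1 + 0.004)^10 = $170,578.9308…
Penalty: 17 × 2% × $700,540.00 = $238,183.60
Final settlement = outstanding balance + penalty = $170,578.9308… + $238,183.60 = $408,762.53

$408,762.53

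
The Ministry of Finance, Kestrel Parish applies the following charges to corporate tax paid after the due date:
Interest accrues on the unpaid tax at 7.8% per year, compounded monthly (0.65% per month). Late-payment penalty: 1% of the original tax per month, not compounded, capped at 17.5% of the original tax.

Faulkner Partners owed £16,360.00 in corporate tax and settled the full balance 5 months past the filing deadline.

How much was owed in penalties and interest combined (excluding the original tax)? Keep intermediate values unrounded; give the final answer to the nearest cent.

Penalty: 5 × 1% × £16,360.00 = £818.00 (below the 17.5% cap of £2,863.00)
Interest: £16,360.00 × ((1 + 0.0065)^5 − 1) = £16,360.00 × 0.0329253… = £538.6572…
Penalties + interest = £818.0000 + £538.6572… = £1,356.66

£1,356.66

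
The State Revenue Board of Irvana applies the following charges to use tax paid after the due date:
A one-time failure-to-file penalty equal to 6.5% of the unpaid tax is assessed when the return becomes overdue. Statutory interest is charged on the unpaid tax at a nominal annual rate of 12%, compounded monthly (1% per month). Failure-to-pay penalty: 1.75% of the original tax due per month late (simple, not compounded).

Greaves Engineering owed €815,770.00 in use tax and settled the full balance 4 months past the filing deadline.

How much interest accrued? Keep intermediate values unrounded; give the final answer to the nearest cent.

Interest: €815,770.00 × ((1 + 0.01)^4 − 1) = €815,770.00 × 0.0406040… = €33,123.5332…

€33,123.53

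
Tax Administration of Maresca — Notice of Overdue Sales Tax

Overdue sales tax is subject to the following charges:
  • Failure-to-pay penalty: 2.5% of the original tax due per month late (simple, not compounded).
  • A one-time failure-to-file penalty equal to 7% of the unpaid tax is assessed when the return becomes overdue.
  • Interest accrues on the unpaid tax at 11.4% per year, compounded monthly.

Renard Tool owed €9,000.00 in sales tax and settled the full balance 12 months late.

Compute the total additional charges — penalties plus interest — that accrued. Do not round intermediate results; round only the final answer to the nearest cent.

€4,411.34

Failure-to-file penalty: 7% × €9,000.00 = €630.00
Failure-to-pay penalty: 12 × 2.5% × €9,000.00 = €2,700.00
Interest (11.4%/yr ÷ 12 = 0.95%/month): €9,000.00 × ((1 + 0.0095)^12 − 1) = €1,081.3429…
Penalties + interest = €3,330.0000 + €1,081.3429… = €4,411.34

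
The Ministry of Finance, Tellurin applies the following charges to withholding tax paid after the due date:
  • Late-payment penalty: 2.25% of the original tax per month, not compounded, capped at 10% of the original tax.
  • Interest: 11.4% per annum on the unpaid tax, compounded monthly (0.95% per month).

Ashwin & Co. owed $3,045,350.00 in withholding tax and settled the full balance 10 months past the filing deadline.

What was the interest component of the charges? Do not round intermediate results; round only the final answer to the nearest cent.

$301,994.77

Interest: $3,045,350.00 × ((1 + 0.0095)^10 − 1) = $3,045,350.00 × 0.0991659… = $301,994.7673…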